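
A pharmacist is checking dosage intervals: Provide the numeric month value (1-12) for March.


Calendar month order:
2. February
3. March <--
4. April
March is month number 3

3


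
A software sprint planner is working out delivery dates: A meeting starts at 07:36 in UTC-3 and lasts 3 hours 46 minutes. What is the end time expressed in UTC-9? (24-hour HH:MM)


Start: 07:36 in UTC-3
Step 1 - add duration:
  minutes: 36 + 46 = 82 (carry 1h)
  hours: 7 + 3 + 1 = 11
  end in UTC-3: 11:22
Step 2 - convert UTC-3 -> UTC-9:
  offset difference: -9 - (-3) = -6 hours
  11 + (-6) = 5 -> mod 24 = 5
Result: 05:22 in UTC-9

05:22


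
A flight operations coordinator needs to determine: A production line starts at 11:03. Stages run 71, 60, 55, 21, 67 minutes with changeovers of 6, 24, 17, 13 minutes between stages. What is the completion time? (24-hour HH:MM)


Start: 11:03 = 663 min from midnight
  after task 1 (71 min): 12:14
  after break (6 min): 12:20
  after task 2 (60 min): 13:20
  after break (24 min): 13:44
  after task 3 (55 min): 14:39
  after break (17 min): 14:56
  after task 4 (21 min): 15:17
  after break (13 min): 15:30
  after task 5 (67 min): 16:37
Total elapsed: 334 minutes
End time: 16:37

16:37


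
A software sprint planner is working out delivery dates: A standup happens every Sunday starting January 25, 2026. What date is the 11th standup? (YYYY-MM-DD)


First occurrence: 2026-01-25 (occurrence 1)
Each occurrence is 7 days after the previous.
Occurrence 11 is 10 weeks after the first.
10 weeks = 70 days
2026-01-25 + 70 days = 2026-04-05

2026-04-05


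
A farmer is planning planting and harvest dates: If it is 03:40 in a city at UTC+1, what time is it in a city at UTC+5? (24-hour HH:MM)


Local time: 03:40 at UTC+1 (offset 1h)
Target zone: UTC+5 (offset 5h)
Difference: 5 - (1) = 4 hours
Calculation: 3 + (4) = 7
Result: 07:40

07:40


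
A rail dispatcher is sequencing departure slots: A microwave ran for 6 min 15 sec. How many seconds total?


Minutes: 6
Extra seconds: 15
Seconds per minute: 60
Minutes to seconds: 6 x 60 = 360
Total: 360 + 15 = 375

375


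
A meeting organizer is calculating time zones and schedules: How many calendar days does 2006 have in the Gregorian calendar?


Year: 2006
Check leap year rules:
Divisible by 4? No
2006 is not a leap year
Days: 365

365


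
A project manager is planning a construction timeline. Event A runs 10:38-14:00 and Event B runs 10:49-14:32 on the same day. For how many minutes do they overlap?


Interval A: [638, 840] minutes from midnight
Interval B: [649, 872] minutes from midnight
Overlap start = max(638, 649) = 649
Overlap end = min(840, 872) = 840
Overlap = 840 - 649 = 191 minutes

191


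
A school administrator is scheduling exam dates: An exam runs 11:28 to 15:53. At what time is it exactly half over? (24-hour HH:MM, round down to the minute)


Start time: 11:28 = 688 minutes from midnight
End time: 15:53 = 953 minutes from midnight
Sum: 688 + 953 = 1641
Midpoint: 1641 / 2 = 820 minutes
Convert: 820 / 60 = 13 hours, 40 minutes
Result: 13:40

13:40


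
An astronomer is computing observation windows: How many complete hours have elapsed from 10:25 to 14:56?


Start: 10:25
End: 14:56
Hour difference: 14 - 10 = 4 hours
Minute difference: 56 - 25 = 31 minutes
Total minutes: 271
Complete hours: 271 / 60 = 4 (remainder 31)

4


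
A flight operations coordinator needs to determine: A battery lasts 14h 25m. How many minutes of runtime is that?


Hours: 14
Extra minutes: 25
Minutes per hour: 60
Hours to minutes: 14 x 60 = 840
Total: 840 + 25 = 865

865


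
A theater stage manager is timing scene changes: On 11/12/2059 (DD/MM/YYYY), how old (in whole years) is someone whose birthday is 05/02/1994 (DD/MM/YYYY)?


Birth: 1994-02-05
Reference: 2059-12-11
Year difference: 2059 - 1994 = 65
Has birthday (02-05) occurred by 12-11? Yes
Age in full years: 65

65


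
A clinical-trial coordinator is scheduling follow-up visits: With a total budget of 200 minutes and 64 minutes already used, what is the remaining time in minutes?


Total budget: 200 minutes
Time used: 64 minutes
Remaining: 200 - 64 = 136 minutes
Percent used: 32.0%
Percent remaining: 68.0%

136


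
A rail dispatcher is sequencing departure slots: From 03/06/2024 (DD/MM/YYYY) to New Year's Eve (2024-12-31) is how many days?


Start: June 03, 2024
End: December 31, 2024
Days left in June: 27
July: 31
August: 31
September: 30
October: 31
... plus remaining months
Sum of remaining months: 184
Total: 27 + 184 = 211

211


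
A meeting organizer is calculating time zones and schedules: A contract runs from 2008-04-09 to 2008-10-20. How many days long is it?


Start date: 2008-04-09
End date: 2008-10-20
Apr 2008: +22 days
May 2008: +31 days
Jun 2008: +30 days
... (4 more months)
Total: 194 days

194


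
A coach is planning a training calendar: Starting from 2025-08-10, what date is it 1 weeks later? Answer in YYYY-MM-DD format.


Start: 2025-08-10
Weeks to add: 1
Convert to days: 1 x 7 = 7 days
Add 7 days to 2025-08-10
Result: 2025-08-17

2025-08-17


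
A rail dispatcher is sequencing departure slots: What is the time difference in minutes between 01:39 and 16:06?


Start time: 01:39 = 99 minutes from midnight
End time: 16:06 = 966 minutes from midnight
Difference: 966 - 99 = 867 minutes
That is 14 hours and 27 minutes

867


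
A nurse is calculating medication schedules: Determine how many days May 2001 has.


Month: May
Year: 2001
May is a 31-day month
Total: 31 days

31


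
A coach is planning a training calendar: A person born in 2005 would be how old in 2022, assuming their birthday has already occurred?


Birth year: 2005
Current year: 2022
Age = current year - birth year
Age = 2022 - 2005 = 17

17


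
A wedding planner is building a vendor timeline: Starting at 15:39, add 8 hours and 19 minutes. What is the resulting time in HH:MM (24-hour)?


Start time: 15:39
Adding: 8 hours 19 minutes
Minutes: 39 + 19 = 58
Hours: 15 + 8 + 0 = 23
Result: 23:58

23:58


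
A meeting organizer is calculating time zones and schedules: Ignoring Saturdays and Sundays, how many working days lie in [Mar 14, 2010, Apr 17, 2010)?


Start: 2010-03-14 (Sunday)
End (exclusive): 2010-04-17 (Saturday)
Total calendar days: 34
Full weeks: 34 // 7 = 4 -> 20 weekdays
Remaining 6 days starting on Sunday:
  Sun(-), Mon(w), Tue(w), Wed(w), Thu(w), Fri(w) -> 5 weekdays
Total business days: 20 + 5 = 25

25


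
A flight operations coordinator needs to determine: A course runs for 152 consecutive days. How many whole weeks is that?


Total days: 152
Days per week: 7
Division: 152 / 7 = 21 remainder 5
Complete weeks: 21
Remaining days: 5

21


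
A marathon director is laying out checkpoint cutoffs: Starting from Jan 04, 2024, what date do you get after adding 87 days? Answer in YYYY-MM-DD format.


Start: 2024-01-04
Adding 87 days
Days remaining in January: 27
After January: 60 days still to add
February 2024: 29 days, 31 remaining
March 2024 has 31 days, need 31
Result: 2024-03-31

2024-03-31


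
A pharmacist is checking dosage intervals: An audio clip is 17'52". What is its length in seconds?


Minutes: 17
Seconds: 52
Convert minutes to seconds: 17 x 60 = 1020
Add remaining seconds: 1020 + 52 = 1072

1072


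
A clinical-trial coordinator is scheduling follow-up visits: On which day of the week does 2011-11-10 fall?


Date: 2011-11-10
January 1, 2011 is a Saturday
Day of year: 314
Offset from Jan 1: 313 days
313 mod 7 = 5
Result: Thursday

Thursday


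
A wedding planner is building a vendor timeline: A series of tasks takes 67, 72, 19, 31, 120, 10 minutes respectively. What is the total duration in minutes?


Durations: 67, 72, 19, 31, 120, 10
Running sum: 67
+ 72 = 139
+ 19 = 158
+ 31 = 189
+ 120 = 309
+ 10 = 319
Total duration: 319 minutes
That is 5 hours and 19 minutes

319


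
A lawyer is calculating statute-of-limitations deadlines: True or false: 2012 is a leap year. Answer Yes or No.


Year: 2012
Divisible by 4? 2012 / 4 = 503.0 -> Yes
Divisible by 100? 2012 / 100 = 20.12 -> No
Divisible by 4 but not 100, so it IS a leap year

Yes


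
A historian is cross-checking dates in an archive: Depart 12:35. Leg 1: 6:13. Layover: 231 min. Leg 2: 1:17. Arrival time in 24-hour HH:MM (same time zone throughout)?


Depart: 12:35
Leg 1: +373 min -> 18:48
Layover: +231 min -> 22:39
Leg 2: +77 min -> 23:56
Total travel: 681 minutes = 11h 21m
Arrival: 23:56

23:56


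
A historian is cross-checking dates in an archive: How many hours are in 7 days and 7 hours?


Days: 7
Extra hours: 7
Hours per day: 24
Days to hours: 7 x 24 = 168
Total: 168 + 7 = 175

175


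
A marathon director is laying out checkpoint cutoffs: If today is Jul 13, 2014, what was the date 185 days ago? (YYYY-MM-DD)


Start: 2014-07-13
Subtracting 185 days
Days already passed in July: 13
After going back through July: 172 more days to subtract
June 2014: 30 days, 142 remaining
May 2014: 31 days, 111 remaining
April 2014: 30 days, 81 remaining
March 2014: 31 days, 50 remaining
Result: 2014-01-09

2014-01-09


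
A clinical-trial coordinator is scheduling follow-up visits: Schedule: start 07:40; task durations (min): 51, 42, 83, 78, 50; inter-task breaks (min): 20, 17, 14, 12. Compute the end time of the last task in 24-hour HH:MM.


Start: 07:40 = 460 min from midnight
  after task 1 (51 min): 08:31
  after break (20 min): 08:51
  after task 2 (42 min): 09:33
  after break (17 min): 09:50
  after task 3 (83 min): 11:13
  after break (14 min): 11:27
  after task 4 (78 min): 12:45
  after break (12 min): 12:57
  after task 5 (50 min): 13:47
Total elapsed: 367 minutes
End time: 13:47

13:47


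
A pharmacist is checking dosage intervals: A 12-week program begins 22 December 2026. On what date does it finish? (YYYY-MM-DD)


Start: 2026-12-22
Weeks to add: 12
Convert to days: 12 x 7 = 84 days
Add 84 days to 2026-12-22
Result: 2027-03-16

2027-03-16


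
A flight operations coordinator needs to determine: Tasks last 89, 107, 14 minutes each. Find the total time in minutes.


Durations: 89, 107, 14
Running sum: 89
+ 107 = 196
+ 14 = 210
Total duration: 210 minutes
That is 3 hours and 30 minutes

210


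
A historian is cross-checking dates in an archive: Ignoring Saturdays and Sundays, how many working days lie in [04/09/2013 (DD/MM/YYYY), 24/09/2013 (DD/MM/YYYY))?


Start: 2013-09-04 (Wednesday)
End (exclusive): 2013-09-24 (Tuesday)
Total calendar days: 20
Full weeks: 20 // 7 = 2 -> 10 weekdays
Remaining 6 days starting on Wednesday:
  Wed(w), Thu(w), Fri(w), Sat(-), Sun(-), Mon(w) -> 4 weekdays
Total business days: 10 + 4 = 14

14


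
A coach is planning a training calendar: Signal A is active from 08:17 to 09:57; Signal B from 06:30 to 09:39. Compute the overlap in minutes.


Interval A: [497, 597] minutes from midnight
Interval B: [390, 579] minutes from midnight
Overlap start = max(497, 390) = 497
Overlap end = min(597, 579) = 579
Overlap = 579 - 497 = 82 minutes

82


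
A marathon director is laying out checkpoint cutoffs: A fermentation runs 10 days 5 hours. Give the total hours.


Days: 10
Extra hours: 5
Hours per day: 24
Days to hours: 10 x 24 = 240
Total: 240 + 5 = 245

245


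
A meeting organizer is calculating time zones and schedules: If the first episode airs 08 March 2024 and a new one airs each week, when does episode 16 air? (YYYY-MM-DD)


First occurrence: 2024-03-08 (occurrence 1)
Each occurrence is 7 days after the previous.
Occurrence 16 is 15 weeks after the first.
15 weeks = 105 days
2024-03-08 + 105 days = 2024-06-21

2024-06-21


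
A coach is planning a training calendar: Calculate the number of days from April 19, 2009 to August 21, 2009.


Start date: 2009-04-19
End date: 2009-08-21
Apr 2009: +12 days
May 2009: +31 days
Jun 2009: +30 days
Jul 2009: +31 days
Aug 2009: +20 days
Total: 124 days

124


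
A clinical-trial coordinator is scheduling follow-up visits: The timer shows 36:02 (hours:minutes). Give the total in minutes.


Hours: 36
Minutes: 2
Convert hours to minutes: 36 x 60 = 2160
Add remaining minutes: 2160 + 2 = 2162

2162


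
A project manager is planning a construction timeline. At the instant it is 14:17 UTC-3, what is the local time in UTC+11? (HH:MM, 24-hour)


Local time: 14:17 at UTC-3 (offset -3h)
Target zone: UTC+11 (offset 11h)
Difference: 11 - (-3) = 14 hours
Calculation: 14 + (14) = 28
Wraparound: (28) mod 24 = 4
Result: 04:17

04:17


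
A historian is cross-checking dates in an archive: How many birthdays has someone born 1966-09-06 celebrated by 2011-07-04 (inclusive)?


Birth: 1966-09-06
Reference: 2011-07-04
Year difference: 2011 - 1966 = 45
Has birthday (09-06) occurred by 07-04? No
Birthday not yet reached this year -> subtract 1
Age in full years: 44

44


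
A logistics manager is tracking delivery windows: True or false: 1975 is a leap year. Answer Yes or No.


Year: 1975
Divisible by 4? 1975 / 4 = 493.75 -> No
Not divisible by 4, so NOT a leap year

No


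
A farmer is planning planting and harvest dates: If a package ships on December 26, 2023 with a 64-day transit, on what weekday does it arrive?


Start: 2023-12-26 (Tuesday)
Step 1 - find target date: add 64 days
  2023-12-26 + 64 days = 2024-02-28
Step 2 - day of week:
  64 mod 7 = 1
  Tuesday + 1 days -> Wednesday
Result: Wednesday (2024-02-28)

Wednesday


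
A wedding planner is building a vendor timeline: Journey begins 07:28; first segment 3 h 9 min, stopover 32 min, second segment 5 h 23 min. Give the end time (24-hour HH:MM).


Depart: 07:28
Leg 1: +189 min -> 10:37
Layover: +32 min -> 11:09
Leg 2: +323 min -> 16:32
Total travel: 544 minutes = 9h 4m
Arrival: 16:32

16:32


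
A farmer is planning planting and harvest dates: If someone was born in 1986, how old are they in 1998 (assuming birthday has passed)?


Birth year: 1986
Current year: 1998
Age = current year - birth year
Age = 1998 - 1986 = 12

12


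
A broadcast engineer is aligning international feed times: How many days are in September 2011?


Month: September
Year: 2011
September is a 30-day month
Total: 30 days

30


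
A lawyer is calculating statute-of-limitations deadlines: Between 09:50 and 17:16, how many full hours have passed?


Start: 09:50
End: 17:16
Hour difference: 17 - 9 = 8 hours
Minute difference: 16 - 50 = -34 minutes
Total minutes: 446
Complete hours: 446 / 60 = 7 (remainder 26)

7


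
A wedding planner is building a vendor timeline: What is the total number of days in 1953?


Year: 1953
Check leap year rules:
Divisible by 4? No
1953 is not a leap year
Days: 365

365


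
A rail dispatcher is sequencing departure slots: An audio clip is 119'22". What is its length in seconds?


Minutes: 119
Seconds: 22
Convert minutes to seconds: 119 x 60 = 7140
Add remaining seconds: 7140 + 22 = 7162

7162


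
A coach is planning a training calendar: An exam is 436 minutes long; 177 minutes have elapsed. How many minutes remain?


Total budget: 436 minutes
Time used: 177 minutes
Remaining: 436 - 177 = 259 minutes
Percent used: 40.6%
Percent remaining: 59.4%

259


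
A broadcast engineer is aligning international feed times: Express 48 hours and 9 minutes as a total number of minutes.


Hours: 48
Extra minutes: 9
Minutes per hour: 60
Hours to minutes: 48 x 60 = 2880
Total: 2880 + 9 = 2889

2889


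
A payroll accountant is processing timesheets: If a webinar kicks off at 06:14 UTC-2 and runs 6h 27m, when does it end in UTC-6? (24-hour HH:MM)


Start: 06:14 in UTC-2
Step 1 - add duration:
  minutes: 14 + 27 = 41
  hours: 6 + 6 + 0 = 12
  end in UTC-2: 12:41
Step 2 - convert UTC-2 -> UTC-6:
  offset difference: -6 - (-2) = -4 hours
  12 + (-4) = 8 -> mod 24 = 8
Result: 08:41 in UTC-6

08:41


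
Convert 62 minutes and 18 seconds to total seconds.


Minutes: 62
Extra seconds: 18
Seconds per minute: 60
Minutes to seconds: 62 x 60 = 3720
Total: 3720 + 18 = 3738

3738


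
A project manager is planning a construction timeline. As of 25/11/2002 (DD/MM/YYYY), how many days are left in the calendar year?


Start: November 25, 2002
End: December 31, 2002
Days left in November: 5
December: 31
Sum of remaining months: 31
Total: 5 + 31 = 36

36


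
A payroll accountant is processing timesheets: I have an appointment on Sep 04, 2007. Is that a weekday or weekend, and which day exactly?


Date: 2007-09-04
January 1, 2007 is a Monday
Day of year: 247
Offset from Jan 1: 246 days
246 mod 7 = 1
Result: Tuesday

Tuesday


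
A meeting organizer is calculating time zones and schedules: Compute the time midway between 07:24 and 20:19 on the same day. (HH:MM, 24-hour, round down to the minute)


Start time: 07:24 = 444 minutes from midnight
End time: 20:19 = 1219 minutes from midnight
Sum: 444 + 1219 = 1663
Midpoint: 1663 / 2 = 831 minutes
Convert: 831 / 60 = 13 hours, 51 minutes
Result: 13:51

13:51


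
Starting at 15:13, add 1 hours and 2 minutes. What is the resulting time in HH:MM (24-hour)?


Start time: 15:13
Adding: 1 hours 2 minutes
Minutes: 13 + 2 = 15
Hours: 15 + 1 + 0 = 16
Result: 16:15

16:15


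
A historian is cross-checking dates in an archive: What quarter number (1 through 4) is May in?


Month: May (month 5)
Q1: January-March (months 1-3)
Q2: April-June (months 4-6)
Q3: July-September (months 7-9)
Q4: October-December (months 10-12)
Month 5 falls in Q2

2


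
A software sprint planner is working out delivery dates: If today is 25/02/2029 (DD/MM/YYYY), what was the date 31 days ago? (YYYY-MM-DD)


Start: 2029-02-25
Subtracting 31 days
Days already passed in February: 25
After going back through February: 6 more days to subtract
January 2029 has 31 days, need 6
Result: 2029-01-25

2029-01-25


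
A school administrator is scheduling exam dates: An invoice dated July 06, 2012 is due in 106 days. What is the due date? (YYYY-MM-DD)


Start: 2012-07-06
Adding 106 days
Days remaining in July: 25
After July: 81 days still to add
August 2012: 31 days, 50 remaining
September 2012: 30 days, 20 remaining
October 2012 has 31 days, need 20
Result: 2012-10-20

2012-10-20


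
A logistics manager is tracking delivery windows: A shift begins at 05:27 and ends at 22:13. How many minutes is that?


Start time: 05:27 = 327 minutes from midnight
End time: 22:13 = 1333 minutes from midnight
Difference: 1333 - 327 = 1006 minutes
That is 16 hours and 46 minutes

1006


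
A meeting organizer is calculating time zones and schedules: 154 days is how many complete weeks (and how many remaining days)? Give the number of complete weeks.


Total days: 154
Days per week: 7
Division: 154 / 7 = 22 remainder 0
Complete weeks: 22
Remaining days: 0

22


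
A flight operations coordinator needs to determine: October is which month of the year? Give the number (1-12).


Calendar month order:
9. September
10. October <--
11. November
October is month number 10

10


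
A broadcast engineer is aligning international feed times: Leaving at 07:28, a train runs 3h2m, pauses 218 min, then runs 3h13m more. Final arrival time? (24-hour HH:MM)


Depart: 07:28
Leg 1: +182 min -> 10:30
Layover: +218 min -> 14:08
Leg 2: +193 min -> 17:21
Total travel: 593 minutes = 9h 53m
Arrival: 17:21

17:21


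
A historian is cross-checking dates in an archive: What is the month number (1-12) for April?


Calendar month order:
3. March
4. April <--
5. May
April is month number 4

4


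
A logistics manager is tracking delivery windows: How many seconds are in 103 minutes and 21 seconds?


Minutes: 103
Seconds: 21
Convert minutes to seconds: 103 x 60 = 6180
Add remaining seconds: 6180 + 21 = 6201

6201


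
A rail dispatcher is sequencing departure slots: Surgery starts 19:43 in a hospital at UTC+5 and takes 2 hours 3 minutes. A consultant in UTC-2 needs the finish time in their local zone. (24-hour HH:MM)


Start: 19:43 in UTC+5
Step 1 - add duration:
  minutes: 43 + 3 = 46
  hours: 19 + 2 + 0 = 21
  end in UTC+5: 21:46
Step 2 - convert UTC+5 -> UTC-2:
  offset difference: -2 - (5) = -7 hours
  21 + (-7) = 14 -> mod 24 = 14
Result: 14:46 in UTC-2

14:46


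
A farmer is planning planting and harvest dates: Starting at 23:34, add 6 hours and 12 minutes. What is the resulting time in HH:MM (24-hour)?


Start time: 23:34
Adding: 6 hours 12 minutes
Minutes: 34 + 12 = 46
Hours: 23 + 6 + 0 = 29
Hour wraparound: 29 mod 24 = 5
Result: 05:46

05:46


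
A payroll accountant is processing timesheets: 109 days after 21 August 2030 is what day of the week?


Start: 2030-08-21 (Wednesday)
Step 1 - find target date: add 109 days
  2030-08-21 + 109 days = 2030-12-08
Step 2 - day of week:
  109 mod 7 = 4
  Wednesday + 4 days -> Sunday
Result: Sunday (2030-12-08)

Sunday


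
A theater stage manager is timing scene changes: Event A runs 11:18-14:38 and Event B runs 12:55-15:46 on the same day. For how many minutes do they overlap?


Interval A: [678, 878] minutes from midnight
Interval B: [775, 946] minutes from midnight
Overlap start = max(678, 775) = 775
Overlap end = min(878, 946) = 878
Overlap = 878 - 775 = 103 minutes

103


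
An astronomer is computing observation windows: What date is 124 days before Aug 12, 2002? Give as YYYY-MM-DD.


Start: 2002-08-12
Subtracting 124 days
Days already passed in August: 12
After going back through August: 112 more days to subtract
July 2002: 31 days, 81 remaining
June 2002: 30 days, 51 remaining
May 2002: 31 days, 20 remaining
April 2002 has 30 days, need 20
Result: 2002-04-10

2002-04-10


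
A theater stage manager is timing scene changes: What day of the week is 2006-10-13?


Date: 2006-10-13
January 1, 2006 is a Sunday
Day of year: 286
Offset from Jan 1: 285 days
285 mod 7 = 5
Result: Friday

Friday


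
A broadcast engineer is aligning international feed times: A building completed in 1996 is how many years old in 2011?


Birth year: 1996
Current year: 2011
Age = current year - birth year
Age = 2011 - 1996 = 15

15


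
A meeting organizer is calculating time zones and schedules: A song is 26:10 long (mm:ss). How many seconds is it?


Minutes: 26
Extra seconds: 10
Seconds per minute: 60
Minutes to seconds: 26 x 60 = 1560
Total: 1560 + 10 = 1570

1570


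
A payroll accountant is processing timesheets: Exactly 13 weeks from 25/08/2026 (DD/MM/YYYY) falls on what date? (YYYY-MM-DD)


Start: 2026-08-25
Weeks to add: 13
Convert to days: 13 x 7 = 91 days
Add 91 days to 2026-08-25
Result: 2026-11-24

2026-11-24


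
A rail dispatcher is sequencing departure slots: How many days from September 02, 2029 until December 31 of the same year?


Start: September 02, 2029
End: December 31, 2029
Days left in September: 28
October: 31
November: 30
December: 31
Sum of remaining months: 92
Total: 28 + 92 = 120

120


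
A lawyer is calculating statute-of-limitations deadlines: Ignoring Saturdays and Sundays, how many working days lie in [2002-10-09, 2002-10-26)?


Start: 2002-10-09 (Wednesday)
End (exclusive): 2002-10-26 (Saturday)
Total calendar days: 17
Full weeks: 17 // 7 = 2 -> 10 weekdays
Remaining 3 days starting on Wednesday:
  Wed(w), Thu(w), Fri(w) -> 3 weekdays
Total business days: 10 + 3 = 13

13


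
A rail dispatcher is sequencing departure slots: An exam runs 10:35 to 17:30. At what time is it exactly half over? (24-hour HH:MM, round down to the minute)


Start time: 10:35 = 635 minutes from midnight
End time: 17:30 = 1050 minutes from midnight
Sum: 635 + 1050 = 1685
Midpoint: 1685 / 2 = 842 minutes
Convert: 842 / 60 = 14 hours, 2 minutes
Result: 14:02

14:02


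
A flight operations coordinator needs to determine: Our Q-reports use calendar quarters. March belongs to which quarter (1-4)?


Month: March (month 3)
Q1: January-March (months 1-3)
Q2: April-June (months 4-6)
Q3: July-September (months 7-9)
Q4: October-December (months 10-12)
Month 3 falls in Q1

1


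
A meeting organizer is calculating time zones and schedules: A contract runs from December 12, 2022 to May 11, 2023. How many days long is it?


Start date: 2022-12-12
End date: 2023-05-11
Dec 2022: +20 days
Jan 2023: +31 days
Feb 2023: +28 days
... (3 more months)
Total: 150 days

150


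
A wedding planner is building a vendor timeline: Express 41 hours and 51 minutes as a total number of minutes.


Hours: 41
Extra minutes: 51
Minutes per hour: 60
Hours to minutes: 41 x 60 = 2460
Total: 2460 + 51 = 2511

2511


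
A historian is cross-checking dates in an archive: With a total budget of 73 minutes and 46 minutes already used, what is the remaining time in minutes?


Total budget: 73 minutes
Time used: 46 minutes
Remaining: 73 - 46 = 27 minutes
Percent used: 63.0%
Percent remaining: 37.0%

27


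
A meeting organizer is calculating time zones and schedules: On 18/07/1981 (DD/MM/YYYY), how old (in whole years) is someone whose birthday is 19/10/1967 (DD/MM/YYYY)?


Birth: 1967-10-19
Reference: 1981-07-18
Year difference: 1981 - 1967 = 14
Has birthday (10-19) occurred by 07-18? No
Birthday not yet reached this year -> subtract 1
Age in full years: 13

13


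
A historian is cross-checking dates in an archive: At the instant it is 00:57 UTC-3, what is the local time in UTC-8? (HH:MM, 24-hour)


Local time: 00:57 at UTC-3 (offset -3h)
Target zone: UTC-8 (offset -8h)
Difference: -8 - (-3) = -5 hours
Calculation: 0 + (-5) = -5
Wraparound: (-5) mod 24 = 19
Result: 19:57

19:57


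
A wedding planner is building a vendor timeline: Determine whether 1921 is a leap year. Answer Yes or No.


Year: 1921
Divisible by 4? 1921 / 4 = 480.25 -> No
Not divisible by 4, so NOT a leap year

No


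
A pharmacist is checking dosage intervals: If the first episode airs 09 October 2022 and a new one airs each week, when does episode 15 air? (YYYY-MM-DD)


First occurrence: 2022-10-09 (occurrence 1)
Each occurrence is 7 days after the previous.
Occurrence 15 is 14 weeks after the first.
14 weeks = 98 days
2022-10-09 + 98 days = 2023-01-15

2023-01-15


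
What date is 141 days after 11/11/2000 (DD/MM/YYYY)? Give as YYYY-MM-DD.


Start: 2000-11-11
Adding 141 days
Days remaining in November: 19
After November: 122 days still to add
December 2000: 31 days, 91 remaining
January 2001: 31 days, 60 remaining
February 2001: 28 days, 32 remaining
March 2001: 31 days, 1 remaining
Result: 2001-04-01

2001-04-01


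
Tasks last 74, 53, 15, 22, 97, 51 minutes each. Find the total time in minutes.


Durations: 74, 53, 15, 22, 97, 51
Running sum: 74
+ 53 = 127
+ 15 = 142
+ 22 = 164
+ 97 = 261
+ 51 = 312
Total duration: 312 minutes
That is 5 hours and 12 minutes

312


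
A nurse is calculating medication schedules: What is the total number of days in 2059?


Year: 2059
Check leap year rules:
Divisible by 4? No
2059 is not a leap year
Days: 365

365


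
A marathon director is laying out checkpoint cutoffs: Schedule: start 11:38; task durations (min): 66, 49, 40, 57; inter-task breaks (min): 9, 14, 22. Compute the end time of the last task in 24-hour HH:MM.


Start: 11:38 = 698 min from midnight
  after task 1 (66 min): 12:44
  after break (9 min): 12:53
  after task 2 (49 min): 13:42
  after break (14 min): 13:56
  after task 3 (40 min): 14:36
  after break (22 min): 14:58
  after task 4 (57 min): 15:55
Total elapsed: 257 minutes
End time: 15:55

15:55


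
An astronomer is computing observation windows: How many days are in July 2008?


Month: July
Year: 2008
July is a 31-day month
Total: 31 days

31


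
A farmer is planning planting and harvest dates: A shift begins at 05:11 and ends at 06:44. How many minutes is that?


Start time: 05:11 = 311 minutes from midnight
End time: 06:44 = 404 minutes from midnight
Difference: 404 - 311 = 93 minutes
That is 1 hours and 33 minutes

93


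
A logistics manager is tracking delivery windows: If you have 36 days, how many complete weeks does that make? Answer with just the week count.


Total days: 36
Days per week: 7
Division: 36 / 7 = 5 remainder 1
Complete weeks: 5
Remaining days: 1

5


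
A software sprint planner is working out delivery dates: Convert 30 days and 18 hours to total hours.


Days: 30
Extra hours: 18
Hours per day: 24
Days to hours: 30 x 24 = 720
Total: 720 + 18 = 738

738


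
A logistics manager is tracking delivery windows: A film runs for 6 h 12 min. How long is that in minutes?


Hours: 6
Minutes: 12
Convert hours to minutes: 6 x 60 = 360
Add remaining minutes: 360 + 12 = 372

372


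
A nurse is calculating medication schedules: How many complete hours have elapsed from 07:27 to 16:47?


Start: 07:27
End: 16:47
Hour difference: 16 - 7 = 9 hours
Minute difference: 47 - 27 = 20 minutes
Total minutes: 560
Complete hours: 560 / 60 = 9 (remainder 20)

9


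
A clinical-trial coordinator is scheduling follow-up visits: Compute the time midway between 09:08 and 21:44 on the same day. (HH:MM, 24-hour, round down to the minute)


Start time: 09:08 = 548 minutes from midnight
End time: 21:44 = 1304 minutes from midnight
Sum: 548 + 1304 = 1852
Midpoint: 1852 / 2 = 926 minutes
Convert: 926 / 60 = 15 hours, 26 minutes
Result: 15:26

15:26


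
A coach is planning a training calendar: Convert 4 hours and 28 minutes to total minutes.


Hours: 4
Extra minutes: 28
Minutes per hour: 60
Hours to minutes: 4 x 60 = 240
Total: 240 + 28 = 268

268


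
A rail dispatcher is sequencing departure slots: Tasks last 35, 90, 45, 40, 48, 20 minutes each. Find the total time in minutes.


Durations: 35, 90, 45, 40, 48, 20
Running sum: 35
+ 90 = 125
+ 45 = 170
+ 40 = 210
+ 48 = 258
+ 20 = 278
Total duration: 278 minutes
That is 4 hours and 38 minutes

278


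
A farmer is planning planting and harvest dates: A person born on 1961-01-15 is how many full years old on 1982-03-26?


Birth: 1961-01-15
Reference: 1982-03-26
Year difference: 1982 - 1961 = 21
Has birthday (01-15) occurred by 03-26? Yes
Age in full years: 21

21


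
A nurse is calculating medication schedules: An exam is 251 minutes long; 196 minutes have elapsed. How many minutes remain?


Total budget: 251 minutes
Time used: 196 minutes
Remaining: 251 - 196 = 55 minutes
Percent used: 78.1%
Percent remaining: 21.9%

55


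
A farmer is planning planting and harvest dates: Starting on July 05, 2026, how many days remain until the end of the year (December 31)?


Start: July 05, 2026
End: December 31, 2026
Days left in July: 26
August: 31
September: 30
October: 31
November: 30
... plus remaining months
Sum of remaining months: 153
Total: 26 + 153 = 179

179


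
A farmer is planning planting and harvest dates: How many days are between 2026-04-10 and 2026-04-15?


Start date: 2026-04-10
End date: 2026-04-15
Apr 2026: +5 days
Total: 5 days

5


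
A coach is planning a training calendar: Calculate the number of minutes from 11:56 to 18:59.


Start time: 11:56 = 716 minutes from midnight
End time: 18:59 = 1139 minutes from midnight
Difference: 1139 - 716 = 423 minutes
That is 7 hours and 3 minutes

423


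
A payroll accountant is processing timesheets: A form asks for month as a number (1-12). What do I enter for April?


Calendar month order:
3. March
4. April <--
5. May
April is month number 4

4


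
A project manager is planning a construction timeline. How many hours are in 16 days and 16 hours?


Days: 16
Extra hours: 16
Hours per day: 24
Days to hours: 16 x 24 = 384
Total: 384 + 16 = 400

400


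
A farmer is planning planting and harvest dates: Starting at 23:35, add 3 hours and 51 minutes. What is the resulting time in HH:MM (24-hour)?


Start time: 23:35
Adding: 3 hours 51 minutes
Minutes: 35 + 51 = 86
Minute overflow: 86 >= 60, so carry 1 hour, minutes = 26
Hours: 23 + 3 + 1 = 27
Hour wraparound: 27 mod 24 = 3
Result: 03:26

03:26


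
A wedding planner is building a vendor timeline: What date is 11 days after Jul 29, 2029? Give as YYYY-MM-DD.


Start: 2029-07-29
Adding 11 days
Days remaining in July: 2
After July: 9 days still to add
August 2029 has 31 days, need 9
Result: 2029-08-09

2029-08-09


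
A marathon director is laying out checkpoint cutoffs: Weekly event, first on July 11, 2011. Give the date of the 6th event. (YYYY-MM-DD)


First occurrence: 2011-07-11 (occurrence 1)
Each occurrence is 7 days after the previous.
Occurrence 6 is 5 weeks after the first.
5 weeks = 35 days
2011-07-11 + 35 days = 2011-08-15

2011-08-15


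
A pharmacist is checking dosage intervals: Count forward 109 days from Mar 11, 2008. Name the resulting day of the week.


Start: 2008-03-11 (Tuesday)
Step 1 - find target date: add 109 days
  2008-03-11 + 109 days = 2008-06-28
Step 2 - day of week:
  109 mod 7 = 4
  Tuesday + 4 days -> Saturday
Result: Saturday (2008-06-28)

Saturday


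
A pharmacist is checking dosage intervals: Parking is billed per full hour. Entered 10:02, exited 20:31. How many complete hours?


Start: 10:02
End: 20:31
Hour difference: 20 - 10 = 10 hours
Minute difference: 31 - 2 = 29 minutes
Total minutes: 629
Complete hours: 629 / 60 = 10 (remainder 29)

10


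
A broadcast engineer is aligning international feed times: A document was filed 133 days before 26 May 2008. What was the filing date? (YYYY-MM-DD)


Start: 2008-05-26
Subtracting 133 days
Days already passed in May: 26
After going back through May: 107 more days to subtract
April 2008: 30 days, 77 remaining
March 2008: 31 days, 46 remaining
February 2008: 29 days, 17 remaining
January 2008 has 31 days, need 17
Result: 2008-01-14

2008-01-14


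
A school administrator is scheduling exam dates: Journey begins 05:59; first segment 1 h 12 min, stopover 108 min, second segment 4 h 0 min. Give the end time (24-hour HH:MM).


Depart: 05:59
Leg 1: +72 min -> 07:11
Layover: +108 min -> 08:59
Leg 2: +240 min -> 12:59
Total travel: 420 minutes = 7h 0m
Arrival: 12:59

12:59


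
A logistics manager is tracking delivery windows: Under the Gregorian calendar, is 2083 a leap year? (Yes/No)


Year: 2083
Divisible by 4? 2083 / 4 = 520.75 -> No
Not divisible by 4, so NOT a leap year

No


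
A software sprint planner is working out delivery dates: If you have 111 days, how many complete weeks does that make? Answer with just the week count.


Total days: 111
Days per week: 7
Division: 111 / 7 = 15 remainder 6
Complete weeks: 15
Remaining days: 6

15


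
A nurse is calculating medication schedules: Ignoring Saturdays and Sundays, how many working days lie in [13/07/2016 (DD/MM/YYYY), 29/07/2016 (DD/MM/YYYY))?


Start: 2016-07-13 (Wednesday)
End (exclusive): 2016-07-29 (Friday)
Total calendar days: 16
Full weeks: 16 // 7 = 2 -> 10 weekdays
Remaining 2 days starting on Wednesday:
  Wed(w), Thu(w) -> 2 weekdays
Total business days: 10 + 2 = 12

12


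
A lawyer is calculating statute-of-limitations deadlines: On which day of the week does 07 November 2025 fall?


Date: 2025-11-07
January 1, 2025 is a Wednesday
Day of year: 311
Offset from Jan 1: 310 days
310 mod 7 = 2
Result: Friday

Friday


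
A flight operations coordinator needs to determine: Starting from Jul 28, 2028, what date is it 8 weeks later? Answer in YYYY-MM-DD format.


Start: 2028-07-28
Weeks to add: 8
Convert to days: 8 x 7 = 56 days
Add 56 days to 2028-07-28
Result: 2028-09-22

2028-09-22


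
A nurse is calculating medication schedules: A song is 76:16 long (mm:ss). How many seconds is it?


Minutes: 76
Extra seconds: 16
Seconds per minute: 60
Minutes to seconds: 76 x 60 = 4560
Total: 4560 + 16 = 4576

4576


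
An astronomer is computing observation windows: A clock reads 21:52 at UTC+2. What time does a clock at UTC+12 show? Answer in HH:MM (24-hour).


Local time: 21:52 at UTC+2 (offset 2h)
Target zone: UTC+12 (offset 12h)
Difference: 12 - (2) = 10 hours
Calculation: 21 + (10) = 31
Wraparound: (31) mod 24 = 7
Result: 07:52

07:52


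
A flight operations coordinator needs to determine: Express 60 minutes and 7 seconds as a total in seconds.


Minutes: 60
Seconds: 7
Convert minutes to seconds: 60 x 60 = 3600
Add remaining seconds: 3600 + 7 = 3607

3607


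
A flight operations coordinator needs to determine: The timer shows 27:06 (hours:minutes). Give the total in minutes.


Hours: 27
Minutes: 6
Convert hours to minutes: 27 x 60 = 1620
Add remaining minutes: 1620 + 6 = 1626

1626


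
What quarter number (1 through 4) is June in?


Month: June (month 6)
Q1: January-March (months 1-3)
Q2: April-June (months 4-6)
Q3: July-September (months 7-9)
Q4: October-December (months 10-12)
Month 6 falls in Q2

2


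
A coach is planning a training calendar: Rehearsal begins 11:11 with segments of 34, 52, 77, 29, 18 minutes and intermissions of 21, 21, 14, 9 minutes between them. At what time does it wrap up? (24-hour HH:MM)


Start: 11:11 = 671 min from midnight
  after task 1 (34 min): 11:45
  after break (21 min): 12:06
  after task 2 (52 min): 12:58
  after break (21 min): 13:19
  after task 3 (77 min): 14:36
  after break (14 min): 14:50
  after task 4 (29 min): 15:19
  after break (9 min): 15:28
  after task 5 (18 min): 15:46
Total elapsed: 275 minutes
End time: 15:46

15:46


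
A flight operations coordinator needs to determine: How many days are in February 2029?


Month: February
Year: 2029
2029 is not a leap year
February has 28 days
Total: 28 days

28


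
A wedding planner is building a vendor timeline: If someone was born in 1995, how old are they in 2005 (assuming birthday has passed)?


Birth year: 1995
Current year: 2005
Age = current year - birth year
Age = 2005 - 1995 = 10

10


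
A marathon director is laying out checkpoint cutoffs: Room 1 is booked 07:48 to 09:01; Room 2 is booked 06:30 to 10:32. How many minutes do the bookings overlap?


Interval A: [468, 541] minutes from midnight
Interval B: [390, 632] minutes from midnight
Overlap start = max(468, 390) = 468
Overlap end = min(541, 632) = 541
Overlap = 541 - 468 = 73 minutes

73


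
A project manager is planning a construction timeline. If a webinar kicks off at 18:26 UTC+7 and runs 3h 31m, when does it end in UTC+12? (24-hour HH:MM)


Start: 18:26 in UTC+7
Step 1 - add duration:
  minutes: 26 + 31 = 57
  hours: 18 + 3 + 0 = 21
  end in UTC+7: 21:57
Step 2 - convert UTC+7 -> UTC+12:
  offset difference: 12 - (7) = 5 hours
  21 + (5) = 26 -> mod 24 = 2
Result: 02:57 in UTC+12

02:57


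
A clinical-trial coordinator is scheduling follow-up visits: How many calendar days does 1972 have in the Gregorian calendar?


Year: 1972
Check leap year rules:
Divisible by 4? Yes
Divisible by 100? No
1972 is a leap year
Days: 366

366


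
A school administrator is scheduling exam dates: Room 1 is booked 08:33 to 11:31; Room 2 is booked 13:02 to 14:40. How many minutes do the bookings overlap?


Interval A: [513, 691] minutes from midnight
Interval B: [782, 880] minutes from midnight
Overlap start = max(513, 782) = 782
Overlap end = min(691, 880) = 691
End <= start, so the intervals do not overlap: 0 minutes

0


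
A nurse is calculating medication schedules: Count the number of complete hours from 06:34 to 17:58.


Start: 06:34
End: 17:58
Hour difference: 17 - 6 = 11 hours
Minute difference: 58 - 34 = 24 minutes
Total minutes: 684
Complete hours: 684 / 60 = 11 (remainder 24)

11


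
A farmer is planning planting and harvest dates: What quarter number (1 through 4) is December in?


Month: December (month 12)
Q1: January-March (months 1-3)
Q2: April-June (months 4-6)
Q3: July-September (months 7-9)
Q4: October-December (months 10-12)
Month 12 falls in Q4

4


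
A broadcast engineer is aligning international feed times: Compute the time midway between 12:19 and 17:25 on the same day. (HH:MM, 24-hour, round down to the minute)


Start time: 12:19 = 739 minutes from midnight
End time: 17:25 = 1045 minutes from midnight
Sum: 739 + 1045 = 1784
Midpoint: 1784 / 2 = 892 minutes
Convert: 892 / 60 = 14 hours, 52 minutes
Result: 14:52

14:52
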